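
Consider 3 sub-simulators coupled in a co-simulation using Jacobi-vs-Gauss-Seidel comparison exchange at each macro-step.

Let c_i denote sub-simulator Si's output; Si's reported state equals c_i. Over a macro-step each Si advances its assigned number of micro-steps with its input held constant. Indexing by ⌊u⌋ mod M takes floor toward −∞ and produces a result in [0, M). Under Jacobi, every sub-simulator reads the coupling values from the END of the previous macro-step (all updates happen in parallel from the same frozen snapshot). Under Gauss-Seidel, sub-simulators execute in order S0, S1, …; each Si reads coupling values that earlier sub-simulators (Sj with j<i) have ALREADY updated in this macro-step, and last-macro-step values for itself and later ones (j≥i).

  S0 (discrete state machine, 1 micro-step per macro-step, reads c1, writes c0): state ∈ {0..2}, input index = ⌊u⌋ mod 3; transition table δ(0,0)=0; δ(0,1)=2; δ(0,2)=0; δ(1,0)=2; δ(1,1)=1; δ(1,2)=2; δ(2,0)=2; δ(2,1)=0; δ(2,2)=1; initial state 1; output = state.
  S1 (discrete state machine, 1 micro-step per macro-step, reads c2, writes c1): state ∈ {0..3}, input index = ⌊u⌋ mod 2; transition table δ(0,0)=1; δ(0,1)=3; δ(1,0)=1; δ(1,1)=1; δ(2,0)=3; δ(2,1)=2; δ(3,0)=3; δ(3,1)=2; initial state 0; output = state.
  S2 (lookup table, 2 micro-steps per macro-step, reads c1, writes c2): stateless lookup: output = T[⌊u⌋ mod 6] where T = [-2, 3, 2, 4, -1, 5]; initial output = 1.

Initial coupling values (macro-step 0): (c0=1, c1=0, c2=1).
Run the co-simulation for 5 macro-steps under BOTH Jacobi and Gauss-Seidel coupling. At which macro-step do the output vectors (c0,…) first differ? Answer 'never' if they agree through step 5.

first divergence at macro-step: 1

[Jacobi] macro 1: S0 reads c1=0 → after 1×micro: 2; S1 reads c2=1 → after 1×micro: 3; S2 reads c1=0 → after 2×micro: -2 ⇒ (c0=2, c1=3, c2=-2)
[Jacobi] macro 2: S0 reads c1=3 → after 1×micro: 2; S1 reads c2=-2 → after 1×micro: 3; S2 reads c1=3 → after 2×micro: 4 ⇒ (c0=2, c1=3, c2=4)
[Jacobi] macro 3: S0 reads c1=3 → after 1×micro: 2; S1 reads c2=4 → after 1×micro: 3; S2 reads c1=3 → after 2×micro: 4 ⇒ (c0=2, c1=3, c2=4)
[Jacobi] macro 4: S0 reads c1=3 → after 1×micro: 2; S1 reads c2=4 → after 1×micro: 3; S2 reads c1=3 → after 2×micro: 4 ⇒ (c0=2, c1=3, c2=4)
[Jacobi] macro 5: S0 reads c1=3 → after 1×micro: 2; S1 reads c2=4 → after 1×micro: 3; S2 reads c1=3 → after 2×micro: 4 ⇒ (c0=2, c1=3, c2=4)
[Gauss-Seidel] macro 1: S0 reads c1=0 → after 1×micro: 2; S1 reads c2=1 → after 1×micro: 3; S2 reads c1=3 → after 2×micro: 4 ⇒ (c0=2, c1=3, c2=4)
[Gauss-Seidel] macro 2: S0 reads c1=3 → after 1×micro: 2; S1 reads c2=4 → after 1×micro: 3; S2 reads c1=3 → after 2×micro: 4 ⇒ (c0=2, c1=3, c2=4)
[Gauss-Seidel] macro 3: S0 reads c1=3 → after 1×micro: 2; S1 reads c2=4 → after 1×micro: 3; S2 reads c1=3 → after 2×micro: 4 ⇒ (c0=2, c1=3, c2=4)
[Gauss-Seidel] macro 4: S0 reads c1=3 → after 1×micro: 2; S1 reads c2=4 → after 1×micro: 3; S2 reads c1=3 → after 2×micro: 4 ⇒ (c0=2, c1=3, c2=4)
[Gauss-Seidel] macro 5: S0 reads c1=3 → after 1×micro: 2; S1 reads c2=4 → after 1×micro: 3; S2 reads c1=3 → after 2×micro: 4 ⇒ (c0=2, c1=3, c2=4)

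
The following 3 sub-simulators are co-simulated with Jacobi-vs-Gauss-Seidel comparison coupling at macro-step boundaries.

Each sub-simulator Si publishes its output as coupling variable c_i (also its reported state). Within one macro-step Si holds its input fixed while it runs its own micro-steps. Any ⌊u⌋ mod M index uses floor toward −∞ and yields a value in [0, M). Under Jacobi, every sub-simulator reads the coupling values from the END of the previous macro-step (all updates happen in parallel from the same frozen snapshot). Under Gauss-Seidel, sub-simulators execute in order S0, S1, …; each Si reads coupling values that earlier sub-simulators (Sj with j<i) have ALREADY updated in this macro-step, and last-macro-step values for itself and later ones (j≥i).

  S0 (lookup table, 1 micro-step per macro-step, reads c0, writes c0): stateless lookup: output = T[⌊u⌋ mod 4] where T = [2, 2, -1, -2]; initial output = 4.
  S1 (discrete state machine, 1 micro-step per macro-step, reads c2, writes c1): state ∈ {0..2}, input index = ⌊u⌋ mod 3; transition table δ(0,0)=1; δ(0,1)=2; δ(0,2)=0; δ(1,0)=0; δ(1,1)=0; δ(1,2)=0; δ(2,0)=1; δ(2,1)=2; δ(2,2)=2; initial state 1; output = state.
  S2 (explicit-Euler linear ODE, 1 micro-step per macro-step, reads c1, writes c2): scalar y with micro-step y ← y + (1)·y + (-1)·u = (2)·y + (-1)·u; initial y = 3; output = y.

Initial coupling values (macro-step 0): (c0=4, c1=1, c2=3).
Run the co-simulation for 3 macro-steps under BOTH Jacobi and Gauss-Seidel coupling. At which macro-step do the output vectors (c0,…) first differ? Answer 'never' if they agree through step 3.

first divergence at macro-step: 1

[Jacobi] macro 1: S0 reads c0=4 → after 1×micro: 2; S1 reads c2=3 → after 1×micro: 0; S2 reads c1=1 → after 1×micro: 5 ⇒ (c0=2, c1=0, c2=5)
[Jacobi] macro 2: S0 reads c0=2 → after 1×micro: -1; S1 reads c2=5 → after 1×micro: 0; S2 reads c1=0 → after 1×micro: 10 ⇒ (c0=-1, c1=0, c2=10)
[Jacobi] macro 3: S0 reads c0=-1 → after 1×micro: -2; S1 reads c2=10 → after 1×micro: 2; S2 reads c1=0 → after 1×micro: 20 ⇒ (c0=-2, c1=2, c2=20)
[Gauss-Seidel] macro 1: S0 reads c0=4 → after 1×micro: 2; S1 reads c2=3 → after 1×micro: 0; S2 reads c1=0 → after 1×micro: 6 ⇒ (c0=2, c1=0, c2=6)
[Gauss-Seidel] macro 2: S0 reads c0=2 → after 1×micro: -1; S1 reads c2=6 → after 1×micro: 1; S2 reads c1=1 → after 1×micro: 11 ⇒ (c0=-1, c1=1, c2=11)
[Gauss-Seidel] macro 3: S0 reads c0=-1 → after 1×micro: -2; S1 reads c2=11 → after 1×micro: 0; S2 reads c1=0 → after 1×micro: 22 ⇒ (c0=-2, c1=0, c2=22)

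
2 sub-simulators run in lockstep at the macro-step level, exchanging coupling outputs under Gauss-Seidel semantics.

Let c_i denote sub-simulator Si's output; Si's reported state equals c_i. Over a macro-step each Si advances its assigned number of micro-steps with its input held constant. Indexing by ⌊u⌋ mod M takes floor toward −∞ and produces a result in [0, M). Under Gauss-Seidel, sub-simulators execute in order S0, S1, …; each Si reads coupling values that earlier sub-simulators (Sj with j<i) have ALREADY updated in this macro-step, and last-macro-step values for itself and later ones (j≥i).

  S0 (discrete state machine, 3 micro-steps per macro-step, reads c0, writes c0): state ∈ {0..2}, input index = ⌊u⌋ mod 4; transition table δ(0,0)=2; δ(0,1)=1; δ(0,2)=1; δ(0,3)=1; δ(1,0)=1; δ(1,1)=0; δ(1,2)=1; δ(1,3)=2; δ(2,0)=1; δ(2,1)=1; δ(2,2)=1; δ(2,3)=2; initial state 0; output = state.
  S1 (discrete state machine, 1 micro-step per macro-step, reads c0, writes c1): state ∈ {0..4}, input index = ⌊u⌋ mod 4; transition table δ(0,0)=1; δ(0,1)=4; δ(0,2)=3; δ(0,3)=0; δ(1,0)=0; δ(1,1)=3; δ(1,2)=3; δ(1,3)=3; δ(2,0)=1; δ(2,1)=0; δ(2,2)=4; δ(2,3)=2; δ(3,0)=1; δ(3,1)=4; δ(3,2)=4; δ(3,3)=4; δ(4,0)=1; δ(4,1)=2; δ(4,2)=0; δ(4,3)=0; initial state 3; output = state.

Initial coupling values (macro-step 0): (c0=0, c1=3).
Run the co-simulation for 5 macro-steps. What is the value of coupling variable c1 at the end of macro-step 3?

c1 at macro-step 3 = 3

macro 1: S0 reads c0=0 → after 3×micro: 1; S1 reads c0=1 → after 1×micro: 4 ⇒ (c0=1, c1=4)
macro 2: S0 reads c0=1 → after 3×micro: 0; S1 reads c0=0 → after 1×micro: 1 ⇒ (c0=0, c1=1)
macro 3: S0 reads c0=0 → after 3×micro: 1; S1 reads c0=1 → after 1×micro: 3 ⇒ (c0=1, c1=3)
macro 4: S0 reads c0=1 → after 3×micro: 0; S1 reads c0=0 → after 1×micro: 1 ⇒ (c0=0, c1=1)
macro 5: S0 reads c0=0 → after 3×micro: 1; S1 reads c0=1 → after 1×micro: 3 ⇒ (c0=1, c1=3)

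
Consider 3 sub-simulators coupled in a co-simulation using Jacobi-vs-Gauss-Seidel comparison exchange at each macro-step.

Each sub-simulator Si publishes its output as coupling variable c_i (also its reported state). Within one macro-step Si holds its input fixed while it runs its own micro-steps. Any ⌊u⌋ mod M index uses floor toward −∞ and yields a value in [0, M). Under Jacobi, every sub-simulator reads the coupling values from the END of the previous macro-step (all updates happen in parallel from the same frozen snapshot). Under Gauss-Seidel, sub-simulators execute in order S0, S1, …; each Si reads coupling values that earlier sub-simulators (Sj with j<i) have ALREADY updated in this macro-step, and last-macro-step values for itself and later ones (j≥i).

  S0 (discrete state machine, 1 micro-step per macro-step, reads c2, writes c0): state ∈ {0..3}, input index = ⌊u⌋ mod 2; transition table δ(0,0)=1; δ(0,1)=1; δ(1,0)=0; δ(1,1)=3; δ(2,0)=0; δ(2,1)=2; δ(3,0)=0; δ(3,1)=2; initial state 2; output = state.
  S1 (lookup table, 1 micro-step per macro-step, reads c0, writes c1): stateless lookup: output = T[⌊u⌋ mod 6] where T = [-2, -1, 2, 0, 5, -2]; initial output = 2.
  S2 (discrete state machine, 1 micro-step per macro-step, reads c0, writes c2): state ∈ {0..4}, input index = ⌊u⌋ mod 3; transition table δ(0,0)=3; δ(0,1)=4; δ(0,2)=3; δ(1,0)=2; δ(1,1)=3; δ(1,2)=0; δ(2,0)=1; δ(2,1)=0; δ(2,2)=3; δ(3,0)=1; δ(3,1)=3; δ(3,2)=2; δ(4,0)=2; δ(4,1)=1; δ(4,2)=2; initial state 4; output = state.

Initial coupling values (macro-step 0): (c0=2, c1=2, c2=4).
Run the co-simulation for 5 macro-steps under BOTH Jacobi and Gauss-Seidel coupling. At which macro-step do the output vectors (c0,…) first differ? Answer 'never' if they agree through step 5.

first divergence at macro-step: 1

[Jacobi] macro 1: S0 reads c2=4 → after 1×micro: 0; S1 reads c0=2 → after 1×micro: 2; S2 reads c0=2 → after 1×micro: 2 ⇒ (c0=0, c1=2, c2=2)
[Jacobi] macro 2: S0 reads c2=2 → after 1×micro: 1; S1 reads c0=0 → after 1×micro: -2; S2 reads c0=0 → after 1×micro: 1 ⇒ (c0=1, c1=-2, c2=1)
[Jacobi] macro 3: S0 reads c2=1 → after 1×micro: 3; S1 reads c0=1 → after 1×micro: -1; S2 reads c0=1 → after 1×micro: 3 ⇒ (c0=3, c1=-1, c2=3)
[Jacobi] macro 4: S0 reads c2=3 → after 1×micro: 2; S1 reads c0=3 → after 1×micro: 0; S2 reads c0=3 → after 1×micro: 1 ⇒ (c0=2, c1=0, c2=1)
[Jacobi] macro 5: S0 reads c2=1 → after 1×micro: 2; S1 reads c0=2 → after 1×micro: 2; S2 reads c0=2 → after 1×micro: 0 ⇒ (c0=2, c1=2, c2=0)
[Gauss-Seidel] macro 1: S0 reads c2=4 → after 1×micro: 0; S1 reads c0=0 → after 1×micro: -2; S2 reads c0=0 → after 1×micro: 2 ⇒ (c0=0, c1=-2, c2=2)
[Gauss-Seidel] macro 2: S0 reads c2=2 → after 1×micro: 1; S1 reads c0=1 → after 1×micro: -1; S2 reads c0=1 → after 1×micro: 0 ⇒ (c0=1, c1=-1, c2=0)
[Gauss-Seidel] macro 3: S0 reads c2=0 → after 1×micro: 0; S1 reads c0=0 → after 1×micro: -2; S2 reads c0=0 → after 1×micro: 3 ⇒ (c0=0, c1=-2, c2=3)
[Gauss-Seidel] macro 4: S0 reads c2=3 → after 1×micro: 1; S1 reads c0=1 → after 1×micro: -1; S2 reads c0=1 → after 1×micro: 3 ⇒ (c0=1, c1=-1, c2=3)
[Gauss-Seidel] macro 5: S0 reads c2=3 → after 1×micro: 3; S1 reads c0=3 → after 1×micro: 0; S2 reads c0=3 → after 1×micro: 1 ⇒ (c0=3, c1=0, c2=1)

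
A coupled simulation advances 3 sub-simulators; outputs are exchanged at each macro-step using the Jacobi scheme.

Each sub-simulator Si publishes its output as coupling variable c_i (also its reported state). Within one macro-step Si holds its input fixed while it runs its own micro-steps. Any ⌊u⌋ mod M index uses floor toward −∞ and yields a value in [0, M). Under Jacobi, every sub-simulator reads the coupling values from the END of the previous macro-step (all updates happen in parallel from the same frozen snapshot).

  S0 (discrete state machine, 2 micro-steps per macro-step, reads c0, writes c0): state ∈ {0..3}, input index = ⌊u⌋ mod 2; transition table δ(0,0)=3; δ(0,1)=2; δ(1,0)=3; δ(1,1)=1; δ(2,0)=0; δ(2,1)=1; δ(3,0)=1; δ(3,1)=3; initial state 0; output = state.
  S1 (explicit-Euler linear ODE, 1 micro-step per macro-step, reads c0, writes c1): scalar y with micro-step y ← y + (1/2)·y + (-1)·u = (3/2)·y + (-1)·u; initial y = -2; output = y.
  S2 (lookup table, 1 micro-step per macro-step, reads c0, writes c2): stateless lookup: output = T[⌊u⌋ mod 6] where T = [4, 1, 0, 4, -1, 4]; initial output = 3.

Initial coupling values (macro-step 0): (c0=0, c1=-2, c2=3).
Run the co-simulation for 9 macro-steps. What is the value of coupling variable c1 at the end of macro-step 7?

c1 at macro-step 7 = -3517/64

macro 1: S0 reads c0=0 → after 2×micro: 1; S1 reads c0=0 → after 1×micro: -3; S2 reads c0=0 → after 1×micro: 4 ⇒ (c0=1, c1=-3, c2=4)
macro 2: S0 reads c0=1 → after 2×micro: 1; S1 reads c0=1 → after 1×micro: -11/2; S2 reads c0=1 → after 1×micro: 1 ⇒ (c0=1, c1=-11/2, c2=1)
macro 3: S0 reads c0=1 → after 2×micro: 1; S1 reads c0=1 → after 1×micro: -37/4; S2 reads c0=1 → after 1×micro: 1 ⇒ (c0=1, c1=-37/4, c2=1)
macro 4: S0 reads c0=1 → after 2×micro: 1; S1 reads c0=1 → after 1×micro: -119/8; S2 reads c0=1 → after 1×micro: 1 ⇒ (c0=1, c1=-119/8, c2=1)
macro 5: S0 reads c0=1 → after 2×micro: 1; S1 reads c0=1 → after 1×micro: -373/16; S2 reads c0=1 → after 1×micro: 1 ⇒ (c0=1, c1=-373/16, c2=1)
macro 6: S0 reads c0=1 → after 2×micro: 1; S1 reads c0=1 → after 1×micro: -1151/32; S2 reads c0=1 → after 1×micro: 1 ⇒ (c0=1, c1=-1151/32, c2=1)
macro 7: S0 reads c0=1 → after 2×micro: 1; S1 reads c0=1 → after 1×micro: -3517/64; S2 reads c0=1 → after 1×micro: 1 ⇒ (c0=1, c1=-3517/64, c2=1)
macro 8: S0 reads c0=1 → after 2×micro: 1; S1 reads c0=1 → after 1×micro: -10679/128; S2 reads c0=1 → after 1×micro: 1 ⇒ (c0=1, c1=-10679/128, c2=1)
macro 9: S0 reads c0=1 → after 2×micro: 1; S1 reads c0=1 → after 1×micro: -32293/256; S2 reads c0=1 → after 1×micro: 1 ⇒ (c0=1, c1=-32293/256, c2=1)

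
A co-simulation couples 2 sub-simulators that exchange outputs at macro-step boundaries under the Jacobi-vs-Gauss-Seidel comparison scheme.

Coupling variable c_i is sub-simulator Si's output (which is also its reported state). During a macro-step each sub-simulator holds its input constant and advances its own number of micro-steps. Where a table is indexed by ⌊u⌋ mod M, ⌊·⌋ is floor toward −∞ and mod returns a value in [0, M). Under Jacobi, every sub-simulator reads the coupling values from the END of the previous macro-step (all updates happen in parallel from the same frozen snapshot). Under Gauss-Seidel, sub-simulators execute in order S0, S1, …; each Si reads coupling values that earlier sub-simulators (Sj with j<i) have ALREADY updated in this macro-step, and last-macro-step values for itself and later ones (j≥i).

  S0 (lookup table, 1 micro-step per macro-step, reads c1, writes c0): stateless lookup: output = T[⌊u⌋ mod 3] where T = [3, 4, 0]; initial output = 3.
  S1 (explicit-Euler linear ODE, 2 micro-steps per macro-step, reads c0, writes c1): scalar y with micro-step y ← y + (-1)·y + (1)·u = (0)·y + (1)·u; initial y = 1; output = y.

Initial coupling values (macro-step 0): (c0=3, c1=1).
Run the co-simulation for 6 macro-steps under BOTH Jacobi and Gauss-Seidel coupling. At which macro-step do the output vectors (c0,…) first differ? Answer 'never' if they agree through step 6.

first divergence at macro-step: 1

[Jacobi] macro 1: S0 reads c1=1 → after 1×micro: 4; S1 reads c0=3 → after 2×micro: 3 ⇒ (c0=4, c1=3)
[Jacobi] macro 2: S0 reads c1=3 → after 1×micro: 3; S1 reads c0=4 → after 2×micro: 4 ⇒ (c0=3, c1=4)
[Jacobi] macro 3: S0 reads c1=4 → after 1×micro: 4; S1 reads c0=3 → after 2×micro: 3 ⇒ (c0=4, c1=3)
[Jacobi] macro 4: S0 reads c1=3 → after 1×micro: 3; S1 reads c0=4 → after 2×micro: 4 ⇒ (c0=3, c1=4)
[Jacobi] macro 5: S0 reads c1=4 → after 1×micro: 4; S1 reads c0=3 → after 2×micro: 3 ⇒ (c0=4, c1=3)
[Jacobi] macro 6: S0 reads c1=3 → after 1×micro: 3; S1 reads c0=4 → after 2×micro: 4 ⇒ (c0=3, c1=4)
[Gauss-Seidel] macro 1: S0 reads c1=1 → after 1×micro: 4; S1 reads c0=4 → after 2×micro: 4 ⇒ (c0=4, c1=4)
[Gauss-Seidel] macro 2: S0 reads c1=4 → after 1×micro: 4; S1 reads c0=4 → after 2×micro: 4 ⇒ (c0=4, c1=4)
[Gauss-Seidel] macro 3: S0 reads c1=4 → after 1×micro: 4; S1 reads c0=4 → after 2×micro: 4 ⇒ (c0=4, c1=4)
[Gauss-Seidel] macro 4: S0 reads c1=4 → after 1×micro: 4; S1 reads c0=4 → after 2×micro: 4 ⇒ (c0=4, c1=4)
[Gauss-Seidel] macro 5: S0 reads c1=4 → after 1×micro: 4; S1 reads c0=4 → after 2×micro: 4 ⇒ (c0=4, c1=4)
[Gauss-Seidel] macro 6: S0 reads c1=4 → after 1×micro: 4; S1 reads c0=4 → after 2×micro: 4 ⇒ (c0=4, c1=4)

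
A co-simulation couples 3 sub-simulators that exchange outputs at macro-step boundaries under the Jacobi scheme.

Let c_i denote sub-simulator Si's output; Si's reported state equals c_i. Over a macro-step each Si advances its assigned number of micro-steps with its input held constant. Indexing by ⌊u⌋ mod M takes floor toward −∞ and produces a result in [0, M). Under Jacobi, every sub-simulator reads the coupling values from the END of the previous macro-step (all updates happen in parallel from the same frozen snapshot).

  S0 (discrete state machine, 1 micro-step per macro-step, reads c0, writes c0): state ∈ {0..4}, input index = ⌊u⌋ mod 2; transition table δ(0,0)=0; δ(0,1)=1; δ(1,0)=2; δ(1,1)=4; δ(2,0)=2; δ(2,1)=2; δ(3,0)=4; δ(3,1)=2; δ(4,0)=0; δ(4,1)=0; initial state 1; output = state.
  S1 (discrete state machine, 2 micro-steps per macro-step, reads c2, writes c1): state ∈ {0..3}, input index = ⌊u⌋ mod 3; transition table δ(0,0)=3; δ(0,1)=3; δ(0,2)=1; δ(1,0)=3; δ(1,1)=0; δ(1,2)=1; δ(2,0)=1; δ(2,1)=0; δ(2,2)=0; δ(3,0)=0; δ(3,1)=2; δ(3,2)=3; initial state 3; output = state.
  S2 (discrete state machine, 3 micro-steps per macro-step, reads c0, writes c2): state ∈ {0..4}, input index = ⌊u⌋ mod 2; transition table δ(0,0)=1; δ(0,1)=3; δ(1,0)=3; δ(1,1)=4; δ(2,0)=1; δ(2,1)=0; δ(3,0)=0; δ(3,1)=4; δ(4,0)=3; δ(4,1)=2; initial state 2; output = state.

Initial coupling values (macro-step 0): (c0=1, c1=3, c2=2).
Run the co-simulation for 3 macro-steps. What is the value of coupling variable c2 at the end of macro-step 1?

macro 1: S0 reads c0=1 → after 1×micro: 4; S1 reads c2=2 → after 2×micro: 3; S2 reads c0=1 → after 3×micro: 4 ⇒ (c0=4, c1=3, c2=4)
macro 2: S0 reads c0=4 → after 1×micro: 0; S1 reads c2=4 → after 2×micro: 0; S2 reads c0=4 → after 3×micro: 1 ⇒ (c0=0, c1=0, c2=1)
macro 3: S0 reads c0=0 → after 1×micro: 0; S1 reads c2=1 → after 2×micro: 2; S2 reads c0=0 → after 3×micro: 1 ⇒ (c0=0, c1=2, c2=1)

c2 at macro-step 1 = 4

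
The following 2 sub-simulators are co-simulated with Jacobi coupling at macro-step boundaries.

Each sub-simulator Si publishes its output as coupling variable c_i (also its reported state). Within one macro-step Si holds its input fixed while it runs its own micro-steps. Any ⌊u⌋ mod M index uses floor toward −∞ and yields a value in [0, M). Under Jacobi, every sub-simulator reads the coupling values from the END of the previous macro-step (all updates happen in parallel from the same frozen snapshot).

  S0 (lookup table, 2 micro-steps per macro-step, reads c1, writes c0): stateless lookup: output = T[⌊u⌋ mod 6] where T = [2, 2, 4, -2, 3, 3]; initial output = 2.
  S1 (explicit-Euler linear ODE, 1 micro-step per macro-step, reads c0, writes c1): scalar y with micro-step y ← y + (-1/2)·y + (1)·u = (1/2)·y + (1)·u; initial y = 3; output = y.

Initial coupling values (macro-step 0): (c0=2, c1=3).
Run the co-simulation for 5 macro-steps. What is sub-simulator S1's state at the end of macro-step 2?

macro 1: S0 reads c1=3 → after 2×micro: -2; S1 reads c0=2 → after 1×micro: 7/2 ⇒ (c0=-2, c1=7/2)
macro 2: S0 reads c1=7/2 → after 2×micro: -2; S1 reads c0=-2 → after 1×micro: -1/4 ⇒ (c0=-2, c1=-1/4)
macro 3: S0 reads c1=-1/4 → after 2×micro: 3; S1 reads c0=-2 → after 1×micro: -17/8 ⇒ (c0=3, c1=-17/8)
macro 4: S0 reads c1=-17/8 → after 2×micro: -2; S1 reads c0=3 → after 1×micro: 31/16 ⇒ (c0=-2, c1=31/16)
macro 5: S0 reads c1=31/16 → after 2×micro: 2; S1 reads c0=-2 → after 1×micro: -33/32 ⇒ (c0=2, c1=-33/32)

S1 state at macro-step 2 = -1/4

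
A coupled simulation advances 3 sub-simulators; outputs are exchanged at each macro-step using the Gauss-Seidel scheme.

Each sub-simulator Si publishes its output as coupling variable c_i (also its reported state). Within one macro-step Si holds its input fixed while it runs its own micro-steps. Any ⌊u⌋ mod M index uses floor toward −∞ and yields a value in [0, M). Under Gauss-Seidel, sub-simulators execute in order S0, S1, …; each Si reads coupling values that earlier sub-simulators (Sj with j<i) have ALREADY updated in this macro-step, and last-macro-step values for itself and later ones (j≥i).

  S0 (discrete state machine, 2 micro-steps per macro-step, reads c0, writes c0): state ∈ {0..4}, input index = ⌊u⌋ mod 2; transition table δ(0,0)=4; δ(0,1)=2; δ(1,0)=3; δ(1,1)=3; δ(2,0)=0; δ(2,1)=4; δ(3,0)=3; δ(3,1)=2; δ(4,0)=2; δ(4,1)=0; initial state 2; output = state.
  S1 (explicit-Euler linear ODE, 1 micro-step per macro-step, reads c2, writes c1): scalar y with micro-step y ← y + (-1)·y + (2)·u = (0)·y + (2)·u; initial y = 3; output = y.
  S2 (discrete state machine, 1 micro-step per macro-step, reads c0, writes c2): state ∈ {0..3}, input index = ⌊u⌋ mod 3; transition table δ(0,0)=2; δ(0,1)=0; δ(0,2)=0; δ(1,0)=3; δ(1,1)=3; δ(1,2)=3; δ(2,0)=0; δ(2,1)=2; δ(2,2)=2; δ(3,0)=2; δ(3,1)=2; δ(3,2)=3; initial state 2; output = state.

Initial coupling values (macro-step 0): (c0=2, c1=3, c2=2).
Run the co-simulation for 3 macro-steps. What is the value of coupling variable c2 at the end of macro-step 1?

c2 at macro-step 1 = 2

macro 1: S0 reads c0=2 → after 2×micro: 4; S1 reads c2=2 → after 1×micro: 4; S2 reads c0=4 → after 1×micro: 2 ⇒ (c0=4, c1=4, c2=2)
macro 2: S0 reads c0=4 → after 2×micro: 0; S1 reads c2=2 → after 1×micro: 4; S2 reads c0=0 → after 1×micro: 0 ⇒ (c0=0, c1=4, c2=0)
macro 3: S0 reads c0=0 → after 2×micro: 2; S1 reads c2=0 → after 1×micro: 0; S2 reads c0=2 → after 1×micro: 0 ⇒ (c0=2, c1=0, c2=0)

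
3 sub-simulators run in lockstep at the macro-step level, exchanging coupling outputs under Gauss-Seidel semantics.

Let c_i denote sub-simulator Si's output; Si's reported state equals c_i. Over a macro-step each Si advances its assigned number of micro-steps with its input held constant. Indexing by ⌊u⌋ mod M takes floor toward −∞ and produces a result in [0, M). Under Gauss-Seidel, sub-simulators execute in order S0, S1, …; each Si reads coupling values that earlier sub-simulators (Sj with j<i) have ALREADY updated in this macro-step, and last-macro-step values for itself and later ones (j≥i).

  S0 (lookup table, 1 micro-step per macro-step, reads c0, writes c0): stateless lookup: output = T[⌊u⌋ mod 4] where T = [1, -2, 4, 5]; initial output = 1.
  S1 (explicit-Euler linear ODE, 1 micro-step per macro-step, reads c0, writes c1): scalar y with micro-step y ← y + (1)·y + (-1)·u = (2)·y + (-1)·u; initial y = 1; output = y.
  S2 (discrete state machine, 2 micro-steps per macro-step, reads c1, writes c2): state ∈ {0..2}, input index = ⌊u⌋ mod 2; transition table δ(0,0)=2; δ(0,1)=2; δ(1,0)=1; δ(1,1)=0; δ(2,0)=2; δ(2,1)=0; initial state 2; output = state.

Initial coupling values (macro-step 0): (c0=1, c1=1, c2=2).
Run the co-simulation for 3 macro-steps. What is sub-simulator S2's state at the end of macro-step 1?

S2 state at macro-step 1 = 2

macro 1: S0 reads c0=1 → after 1×micro: -2; S1 reads c0=-2 → after 1×micro: 4; S2 reads c1=4 → after 2×micro: 2 ⇒ (c0=-2, c1=4, c2=2)
macro 2: S0 reads c0=-2 → after 1×micro: 4; S1 reads c0=4 → after 1×micro: 4; S2 reads c1=4 → after 2×micro: 2 ⇒ (c0=4, c1=4, c2=2)
macro 3: S0 reads c0=4 → after 1×micro: 1; S1 reads c0=1 → after 1×micro: 7; S2 reads c1=7 → after 2×micro: 2 ⇒ (c0=1, c1=7, c2=2)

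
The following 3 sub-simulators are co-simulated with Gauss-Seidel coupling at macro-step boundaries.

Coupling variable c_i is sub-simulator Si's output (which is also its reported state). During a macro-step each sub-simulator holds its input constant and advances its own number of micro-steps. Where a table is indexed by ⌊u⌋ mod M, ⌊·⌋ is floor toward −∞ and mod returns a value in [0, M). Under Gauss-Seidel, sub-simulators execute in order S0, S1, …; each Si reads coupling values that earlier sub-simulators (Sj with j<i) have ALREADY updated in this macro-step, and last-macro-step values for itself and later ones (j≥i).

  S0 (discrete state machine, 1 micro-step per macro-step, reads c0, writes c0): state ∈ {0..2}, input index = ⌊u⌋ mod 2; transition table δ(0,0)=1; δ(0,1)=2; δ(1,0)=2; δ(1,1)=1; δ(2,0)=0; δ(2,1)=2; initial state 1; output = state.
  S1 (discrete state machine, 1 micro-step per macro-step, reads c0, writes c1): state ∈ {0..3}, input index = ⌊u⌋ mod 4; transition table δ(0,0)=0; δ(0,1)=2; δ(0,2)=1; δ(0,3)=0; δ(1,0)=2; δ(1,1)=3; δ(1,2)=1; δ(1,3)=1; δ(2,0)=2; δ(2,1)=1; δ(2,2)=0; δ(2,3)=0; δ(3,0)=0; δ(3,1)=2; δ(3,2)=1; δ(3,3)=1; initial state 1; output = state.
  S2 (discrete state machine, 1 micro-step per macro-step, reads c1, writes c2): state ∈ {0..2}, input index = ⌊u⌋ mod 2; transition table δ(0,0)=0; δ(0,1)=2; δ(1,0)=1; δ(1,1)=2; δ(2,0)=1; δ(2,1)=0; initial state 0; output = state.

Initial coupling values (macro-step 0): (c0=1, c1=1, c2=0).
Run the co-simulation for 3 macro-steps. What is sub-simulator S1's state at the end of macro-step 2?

macro 1: S0 reads c0=1 → after 1×micro: 1; S1 reads c0=1 → after 1×micro: 3; S2 reads c1=3 → after 1×micro: 2 ⇒ (c0=1, c1=3, c2=2)
macro 2: S0 reads c0=1 → after 1×micro: 1; S1 reads c0=1 → after 1×micro: 2; S2 reads c1=2 → after 1×micro: 1 ⇒ (c0=1, c1=2, c2=1)
macro 3: S0 reads c0=1 → after 1×micro: 1; S1 reads c0=1 → after 1×micro: 1; S2 reads c1=1 → after 1×micro: 2 ⇒ (c0=1, c1=1, c2=2)

S1 state at macro-step 2 = 2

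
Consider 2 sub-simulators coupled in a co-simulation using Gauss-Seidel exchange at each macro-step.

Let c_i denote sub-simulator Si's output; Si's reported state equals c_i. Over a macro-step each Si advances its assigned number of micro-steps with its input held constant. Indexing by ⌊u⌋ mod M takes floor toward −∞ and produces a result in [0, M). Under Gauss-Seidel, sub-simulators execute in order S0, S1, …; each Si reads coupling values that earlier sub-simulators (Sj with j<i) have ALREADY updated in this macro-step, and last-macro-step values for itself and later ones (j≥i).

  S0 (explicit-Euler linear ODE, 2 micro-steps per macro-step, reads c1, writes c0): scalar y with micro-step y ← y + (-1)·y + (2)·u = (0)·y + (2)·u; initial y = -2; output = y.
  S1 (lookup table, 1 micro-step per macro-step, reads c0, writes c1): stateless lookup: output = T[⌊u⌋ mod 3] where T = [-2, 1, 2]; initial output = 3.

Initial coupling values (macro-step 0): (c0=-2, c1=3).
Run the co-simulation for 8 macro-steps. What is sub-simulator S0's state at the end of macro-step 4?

S0 state at macro-step 4 = 2

macro 1: S0 reads c1=3 → after 2×micro: 6; S1 reads c0=6 → after 1×micro: -2 ⇒ (c0=6, c1=-2)
macro 2: S0 reads c1=-2 → after 2×micro: -4; S1 reads c0=-4 → after 1×micro: 2 ⇒ (c0=-4, c1=2)
macro 3: S0 reads c1=2 → after 2×micro: 4; S1 reads c0=4 → after 1×micro: 1 ⇒ (c0=4, c1=1)
macro 4: S0 reads c1=1 → after 2×micro: 2; S1 reads c0=2 → after 1×micro: 2 ⇒ (c0=2, c1=2)
macro 5: S0 reads c1=2 → after 2×micro: 4; S1 reads c0=4 → after 1×micro: 1 ⇒ (c0=4, c1=1)
macro 6: S0 reads c1=1 → after 2×micro: 2; S1 reads c0=2 → after 1×micro: 2 ⇒ (c0=2, c1=2)
macro 7: S0 reads c1=2 → after 2×micro: 4; S1 reads c0=4 → after 1×micro: 1 ⇒ (c0=4, c1=1)
macro 8: S0 reads c1=1 → after 2×micro: 2; S1 reads c0=2 → after 1×micro: 2 ⇒ (c0=2, c1=2)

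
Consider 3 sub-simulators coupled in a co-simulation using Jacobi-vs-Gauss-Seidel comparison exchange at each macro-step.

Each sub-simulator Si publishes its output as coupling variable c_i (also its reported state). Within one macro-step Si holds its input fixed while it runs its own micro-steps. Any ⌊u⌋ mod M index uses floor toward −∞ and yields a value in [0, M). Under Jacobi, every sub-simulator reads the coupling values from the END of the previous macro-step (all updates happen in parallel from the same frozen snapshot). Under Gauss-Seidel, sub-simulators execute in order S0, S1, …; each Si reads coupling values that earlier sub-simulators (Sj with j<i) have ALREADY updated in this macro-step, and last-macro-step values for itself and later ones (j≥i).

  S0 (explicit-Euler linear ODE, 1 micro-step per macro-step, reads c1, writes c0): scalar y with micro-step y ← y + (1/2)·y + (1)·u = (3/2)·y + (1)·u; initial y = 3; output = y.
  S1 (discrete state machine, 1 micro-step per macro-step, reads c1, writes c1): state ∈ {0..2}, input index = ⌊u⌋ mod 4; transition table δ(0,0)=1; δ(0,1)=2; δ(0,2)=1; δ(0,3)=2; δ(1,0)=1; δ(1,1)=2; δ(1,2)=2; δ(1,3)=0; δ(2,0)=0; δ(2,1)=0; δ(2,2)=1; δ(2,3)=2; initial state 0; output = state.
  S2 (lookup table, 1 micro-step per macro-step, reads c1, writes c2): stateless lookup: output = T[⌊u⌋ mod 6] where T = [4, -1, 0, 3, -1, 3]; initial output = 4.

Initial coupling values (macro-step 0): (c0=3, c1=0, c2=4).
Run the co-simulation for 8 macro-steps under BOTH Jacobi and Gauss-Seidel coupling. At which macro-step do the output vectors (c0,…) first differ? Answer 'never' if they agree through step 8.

first divergence at macro-step: 1

[Jacobi] macro 1: S0 reads c1=0 → after 1×micro: 9/2; S1 reads c1=0 → after 1×micro: 1; S2 reads c1=0 → after 1×micro: 4 ⇒ (c0=9/2, c1=1, c2=4)
[Jacobi] macro 2: S0 reads c1=1 → after 1×micro: 31/4; S1 reads c1=1 → after 1×micro: 2; S2 reads c1=1 → after 1×micro: -1 ⇒ (c0=31/4, c1=2, c2=-1)
[Jacobi] macro 3: S0 reads c1=2 → after 1×micro: 109/8; S1 reads c1=2 → after 1×micro: 1; S2 reads c1=2 → after 1×micro: 0 ⇒ (c0=109/8, c1=1, c2=0)
[Jacobi] macro 4: S0 reads c1=1 → after 1×micro: 343/16; S1 reads c1=1 → after 1×micro: 2; S2 reads c1=1 → after 1×micro: -1 ⇒ (c0=343/16, c1=2, c2=-1)
[Jacobi] macro 5: S0 reads c1=2 → after 1×micro: 1093/32; S1 reads c1=2 → after 1×micro: 1; S2 reads c1=2 → after 1×micro: 0 ⇒ (c0=1093/32, c1=1, c2=0)
[Jacobi] macro 6: S0 reads c1=1 → after 1×micro: 3343/64; S1 reads c1=1 → after 1×micro: 2; S2 reads c1=1 → after 1×micro: -1 ⇒ (c0=3343/64, c1=2, c2=-1)
[Jacobi] macro 7: S0 reads c1=2 → after 1×micro: 10285/128; S1 reads c1=2 → after 1×micro: 1; S2 reads c1=2 → after 1×micro: 0 ⇒ (c0=10285/128, c1=1, c2=0)
[Jacobi] macro 8: S0 reads c1=1 → after 1×micro: 31111/256; S1 reads c1=1 → after 1×micro: 2; S2 reads c1=1 → after 1×micro: -1 ⇒ (c0=31111/256, c1=2, c2=-1)
[Gauss-Seidel] macro 1: S0 reads c1=0 → after 1×micro: 9/2; S1 reads c1=0 → after 1×micro: 1; S2 reads c1=1 → after 1×micro: -1 ⇒ (c0=9/2, c1=1, c2=-1)
[Gauss-Seidel] macro 2: S0 reads c1=1 → after 1×micro: 31/4; S1 reads c1=1 → after 1×micro: 2; S2 reads c1=2 → after 1×micro: 0 ⇒ (c0=31/4, c1=2, c2=0)
[Gauss-Seidel] macro 3: S0 reads c1=2 → after 1×micro: 109/8; S1 reads c1=2 → after 1×micro: 1; S2 reads c1=1 → after 1×micro: -1 ⇒ (c0=109/8, c1=1, c2=-1)
[Gauss-Seidel] macro 4: S0 reads c1=1 → after 1×micro: 343/16; S1 reads c1=1 → after 1×micro: 2; S2 reads c1=2 → after 1×micro: 0 ⇒ (c0=343/16, c1=2, c2=0)
[Gauss-Seidel] macro 5: S0 reads c1=2 → after 1×micro: 1093/32; S1 reads c1=2 → after 1×micro: 1; S2 reads c1=1 → after 1×micro: -1 ⇒ (c0=1093/32, c1=1, c2=-1)
[Gauss-Seidel] macro 6: S0 reads c1=1 → after 1×micro: 3343/64; S1 reads c1=1 → after 1×micro: 2; S2 reads c1=2 → after 1×micro: 0 ⇒ (c0=3343/64, c1=2, c2=0)
[Gauss-Seidel] macro 7: S0 reads c1=2 → after 1×micro: 10285/128; S1 reads c1=2 → after 1×micro: 1; S2 reads c1=1 → after 1×micro: -1 ⇒ (c0=10285/128, c1=1, c2=-1)
[Gauss-Seidel] macro 8: S0 reads c1=1 → after 1×micro: 31111/256; S1 reads c1=1 → after 1×micro: 2; S2 reads c1=2 → after 1×micro: 0 ⇒ (c0=31111/256, c1=2, c2=0)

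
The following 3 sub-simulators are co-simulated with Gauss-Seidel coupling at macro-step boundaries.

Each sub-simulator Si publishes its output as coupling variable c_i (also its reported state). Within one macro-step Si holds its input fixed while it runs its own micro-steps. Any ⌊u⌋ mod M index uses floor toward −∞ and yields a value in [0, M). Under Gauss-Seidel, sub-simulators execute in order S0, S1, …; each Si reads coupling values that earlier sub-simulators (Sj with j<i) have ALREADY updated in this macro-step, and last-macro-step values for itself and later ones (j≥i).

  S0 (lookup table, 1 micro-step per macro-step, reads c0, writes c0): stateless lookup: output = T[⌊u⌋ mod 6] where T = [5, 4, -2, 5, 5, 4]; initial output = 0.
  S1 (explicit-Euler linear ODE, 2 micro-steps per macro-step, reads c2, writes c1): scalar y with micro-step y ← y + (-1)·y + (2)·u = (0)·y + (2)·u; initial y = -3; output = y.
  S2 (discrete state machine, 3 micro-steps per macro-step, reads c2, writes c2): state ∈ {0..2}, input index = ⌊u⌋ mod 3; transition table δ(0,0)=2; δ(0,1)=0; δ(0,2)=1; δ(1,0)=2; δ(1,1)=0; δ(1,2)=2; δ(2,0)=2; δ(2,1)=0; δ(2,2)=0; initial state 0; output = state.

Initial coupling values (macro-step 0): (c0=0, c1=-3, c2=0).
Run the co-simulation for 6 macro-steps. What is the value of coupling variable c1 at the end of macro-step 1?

c1 at macro-step 1 = 0

macro 1: S0 reads c0=0 → after 1×micro: 5; S1 reads c2=0 → after 2×micro: 0; S2 reads c2=0 → after 3×micro: 2 ⇒ (c0=5, c1=0, c2=2)
macro 2: S0 reads c0=5 → after 1×micro: 4; S1 reads c2=2 → after 2×micro: 4; S2 reads c2=2 → after 3×micro: 2 ⇒ (c0=4, c1=4, c2=2)
macro 3: S0 reads c0=4 → after 1×micro: 5; S1 reads c2=2 → after 2×micro: 4; S2 reads c2=2 → after 3×micro: 2 ⇒ (c0=5, c1=4, c2=2)
macro 4: S0 reads c0=5 → after 1×micro: 4; S1 reads c2=2 → after 2×micro: 4; S2 reads c2=2 → after 3×micro: 2 ⇒ (c0=4, c1=4, c2=2)
macro 5: S0 reads c0=4 → after 1×micro: 5; S1 reads c2=2 → after 2×micro: 4; S2 reads c2=2 → after 3×micro: 2 ⇒ (c0=5, c1=4, c2=2)
macro 6: S0 reads c0=5 → after 1×micro: 4; S1 reads c2=2 → after 2×micro: 4; S2 reads c2=2 → after 3×micro: 2 ⇒ (c0=4, c1=4, c2=2)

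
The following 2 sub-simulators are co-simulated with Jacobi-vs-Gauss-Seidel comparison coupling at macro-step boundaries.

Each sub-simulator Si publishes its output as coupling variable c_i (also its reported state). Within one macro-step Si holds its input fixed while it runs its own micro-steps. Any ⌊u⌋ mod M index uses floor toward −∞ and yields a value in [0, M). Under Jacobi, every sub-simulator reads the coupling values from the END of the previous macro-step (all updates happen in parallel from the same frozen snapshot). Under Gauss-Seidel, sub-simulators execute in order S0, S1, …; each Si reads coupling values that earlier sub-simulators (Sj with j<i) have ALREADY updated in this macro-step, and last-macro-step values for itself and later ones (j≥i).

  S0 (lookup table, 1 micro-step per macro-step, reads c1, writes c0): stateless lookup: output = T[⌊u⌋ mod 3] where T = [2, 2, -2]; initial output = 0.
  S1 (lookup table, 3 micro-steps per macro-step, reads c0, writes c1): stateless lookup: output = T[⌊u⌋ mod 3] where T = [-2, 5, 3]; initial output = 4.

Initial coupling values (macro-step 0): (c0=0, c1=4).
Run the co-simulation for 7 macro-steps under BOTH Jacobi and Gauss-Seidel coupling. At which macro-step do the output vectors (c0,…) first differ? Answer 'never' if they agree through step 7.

first divergence at macro-step: 1

[Jacobi] macro 1: S0 reads c1=4 → after 1×micro: 2; S1 reads c0=0 → after 3×micro: -2 ⇒ (c0=2, c1=-2)
[Jacobi] macro 2: S0 reads c1=-2 → after 1×micro: 2; S1 reads c0=2 → after 3×micro: 3 ⇒ (c0=2, c1=3)
[Jacobi] macro 3: S0 reads c1=3 → after 1×micro: 2; S1 reads c0=2 → after 3×micro: 3 ⇒ (c0=2, c1=3)
[Jacobi] macro 4: S0 reads c1=3 → after 1×micro: 2; S1 reads c0=2 → after 3×micro: 3 ⇒ (c0=2, c1=3)
[Jacobi] macro 5: S0 reads c1=3 → after 1×micro: 2; S1 reads c0=2 → after 3×micro: 3 ⇒ (c0=2, c1=3)
[Jacobi] macro 6: S0 reads c1=3 → after 1×micro: 2; S1 reads c0=2 → after 3×micro: 3 ⇒ (c0=2, c1=3)
[Jacobi] macro 7: S0 reads c1=3 → after 1×micro: 2; S1 reads c0=2 → after 3×micro: 3 ⇒ (c0=2, c1=3)
[Gauss-Seidel] macro 1: S0 reads c1=4 → after 1×micro: 2; S1 reads c0=2 → after 3×micro: 3 ⇒ (c0=2, c1=3)
[Gauss-Seidel] macro 2: S0 reads c1=3 → after 1×micro: 2; S1 reads c0=2 → after 3×micro: 3 ⇒ (c0=2, c1=3)
[Gauss-Seidel] macro 3: S0 reads c1=3 → after 1×micro: 2; S1 reads c0=2 → after 3×micro: 3 ⇒ (c0=2, c1=3)
[Gauss-Seidel] macro 4: S0 reads c1=3 → after 1×micro: 2; S1 reads c0=2 → after 3×micro: 3 ⇒ (c0=2, c1=3)
[Gauss-Seidel] macro 5: S0 reads c1=3 → after 1×micro: 2; S1 reads c0=2 → after 3×micro: 3 ⇒ (c0=2, c1=3)
[Gauss-Seidel] macro 6: S0 reads c1=3 → after 1×micro: 2; S1 reads c0=2 → after 3×micro: 3 ⇒ (c0=2, c1=3)
[Gauss-Seidel] macro 7: S0 reads c1=3 → after 1×micro: 2; S1 reads c0=2 → after 3×micro: 3 ⇒ (c0=2, c1=3)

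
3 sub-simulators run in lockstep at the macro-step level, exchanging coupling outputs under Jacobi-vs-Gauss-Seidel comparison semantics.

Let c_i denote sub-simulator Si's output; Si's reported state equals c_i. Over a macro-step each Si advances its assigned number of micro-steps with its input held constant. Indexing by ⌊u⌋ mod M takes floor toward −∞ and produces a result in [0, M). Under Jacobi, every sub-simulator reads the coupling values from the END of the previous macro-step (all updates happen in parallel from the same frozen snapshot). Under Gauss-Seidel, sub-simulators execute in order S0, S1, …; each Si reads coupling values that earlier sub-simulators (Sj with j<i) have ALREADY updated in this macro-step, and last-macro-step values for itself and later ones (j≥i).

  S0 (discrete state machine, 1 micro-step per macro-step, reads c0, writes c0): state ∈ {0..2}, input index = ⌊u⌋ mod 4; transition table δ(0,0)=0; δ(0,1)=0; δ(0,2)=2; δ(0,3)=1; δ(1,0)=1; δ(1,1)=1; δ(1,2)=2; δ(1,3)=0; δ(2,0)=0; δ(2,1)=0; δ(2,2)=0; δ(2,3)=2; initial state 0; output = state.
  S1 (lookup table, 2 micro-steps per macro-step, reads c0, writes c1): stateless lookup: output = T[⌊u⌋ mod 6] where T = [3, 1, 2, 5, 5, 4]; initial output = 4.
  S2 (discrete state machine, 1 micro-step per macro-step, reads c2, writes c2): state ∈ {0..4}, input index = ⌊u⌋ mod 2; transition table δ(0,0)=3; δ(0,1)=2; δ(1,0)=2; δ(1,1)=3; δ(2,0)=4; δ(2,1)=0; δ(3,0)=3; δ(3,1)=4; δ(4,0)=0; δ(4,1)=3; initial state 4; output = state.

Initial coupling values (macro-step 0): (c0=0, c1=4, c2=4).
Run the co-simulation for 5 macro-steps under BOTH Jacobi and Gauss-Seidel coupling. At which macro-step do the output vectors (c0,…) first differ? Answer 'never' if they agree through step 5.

first divergence at macro-step: never

[Jacobi] macro 1: S0 reads c0=0 → after 1×micro: 0; S1 reads c0=0 → after 2×micro: 3; S2 reads c2=4 → after 1×micro: 0 ⇒ (c0=0, c1=3, c2=0)
[Jacobi] macro 2: S0 reads c0=0 → after 1×micro: 0; S1 reads c0=0 → after 2×micro: 3; S2 reads c2=0 → after 1×micro: 3 ⇒ (c0=0, c1=3, c2=3)
[Jacobi] macro 3: S0 reads c0=0 → after 1×micro: 0; S1 reads c0=0 → after 2×micro: 3; S2 reads c2=3 → after 1×micro: 4 ⇒ (c0=0, c1=3, c2=4)
[Jacobi] macro 4: S0 reads c0=0 → after 1×micro: 0; S1 reads c0=0 → after 2×micro: 3; S2 reads c2=4 → after 1×micro: 0 ⇒ (c0=0, c1=3, c2=0)
[Jacobi] macro 5: S0 reads c0=0 → after 1×micro: 0; S1 reads c0=0 → after 2×micro: 3; S2 reads c2=0 → after 1×micro: 3 ⇒ (c0=0, c1=3, c2=3)
[Gauss-Seidel] macro 1: S0 reads c0=0 → after 1×micro: 0; S1 reads c0=0 → after 2×micro: 3; S2 reads c2=4 → after 1×micro: 0 ⇒ (c0=0, c1=3, c2=0)
[Gauss-Seidel] macro 2: S0 reads c0=0 → after 1×micro: 0; S1 reads c0=0 → after 2×micro: 3; S2 reads c2=0 → after 1×micro: 3 ⇒ (c0=0, c1=3, c2=3)
[Gauss-Seidel] macro 3: S0 reads c0=0 → after 1×micro: 0; S1 reads c0=0 → after 2×micro: 3; S2 reads c2=3 → after 1×micro: 4 ⇒ (c0=0, c1=3, c2=4)
[Gauss-Seidel] macro 4: S0 reads c0=0 → after 1×micro: 0; S1 reads c0=0 → after 2×micro: 3; S2 reads c2=4 → after 1×micro: 0 ⇒ (c0=0, c1=3, c2=0)
[Gauss-Seidel] macro 5: S0 reads c0=0 → after 1×micro: 0; S1 reads c0=0 → after 2×micro: 3; S2 reads c2=0 → after 1×micro: 3 ⇒ (c0=0, c1=3, c2=3)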